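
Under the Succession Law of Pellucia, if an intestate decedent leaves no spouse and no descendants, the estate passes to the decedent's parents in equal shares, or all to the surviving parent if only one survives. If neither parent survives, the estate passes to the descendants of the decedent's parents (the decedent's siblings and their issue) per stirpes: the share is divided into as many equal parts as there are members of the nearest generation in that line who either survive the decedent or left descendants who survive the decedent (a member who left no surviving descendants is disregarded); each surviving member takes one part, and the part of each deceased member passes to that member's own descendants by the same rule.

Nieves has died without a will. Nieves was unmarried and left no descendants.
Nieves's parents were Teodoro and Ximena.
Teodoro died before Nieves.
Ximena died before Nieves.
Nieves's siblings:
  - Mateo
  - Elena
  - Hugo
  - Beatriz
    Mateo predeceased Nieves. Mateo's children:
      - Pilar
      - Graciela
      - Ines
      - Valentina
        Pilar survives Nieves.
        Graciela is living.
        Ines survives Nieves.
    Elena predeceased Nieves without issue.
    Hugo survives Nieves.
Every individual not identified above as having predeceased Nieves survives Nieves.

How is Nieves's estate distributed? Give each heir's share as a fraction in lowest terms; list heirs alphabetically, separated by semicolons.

Neither parent survives and there are no descendants, so the estate passes to Nieves's siblings and their issue per stirpes.
Elena left no surviving issue, so that branch lapses and is disregarded.
The estate is divided into 3 equal shares of 1/3 among Mateo, Hugo, Beatriz.
Mateo predeceased; the 1/3 allotted to Mateo's branch passes to Mateo's issue by representation.
The 1/3 is divided into 4 equal shares of 1/12 among Pilar, Graciela, Ines, Valentina.
Pilar is living and takes 1/12.
Graciela is living and takes 1/12.
Ines is living and takes 1/12.
Valentina is living and takes 1/12.
Hugo is living and takes 1/3.
Beatriz is living and takes 1/3.

Beatriz 1/3; Graciela 1/12; Hugo 1/3; Ines 1/12; Pilar 1/12; Valentina 1/12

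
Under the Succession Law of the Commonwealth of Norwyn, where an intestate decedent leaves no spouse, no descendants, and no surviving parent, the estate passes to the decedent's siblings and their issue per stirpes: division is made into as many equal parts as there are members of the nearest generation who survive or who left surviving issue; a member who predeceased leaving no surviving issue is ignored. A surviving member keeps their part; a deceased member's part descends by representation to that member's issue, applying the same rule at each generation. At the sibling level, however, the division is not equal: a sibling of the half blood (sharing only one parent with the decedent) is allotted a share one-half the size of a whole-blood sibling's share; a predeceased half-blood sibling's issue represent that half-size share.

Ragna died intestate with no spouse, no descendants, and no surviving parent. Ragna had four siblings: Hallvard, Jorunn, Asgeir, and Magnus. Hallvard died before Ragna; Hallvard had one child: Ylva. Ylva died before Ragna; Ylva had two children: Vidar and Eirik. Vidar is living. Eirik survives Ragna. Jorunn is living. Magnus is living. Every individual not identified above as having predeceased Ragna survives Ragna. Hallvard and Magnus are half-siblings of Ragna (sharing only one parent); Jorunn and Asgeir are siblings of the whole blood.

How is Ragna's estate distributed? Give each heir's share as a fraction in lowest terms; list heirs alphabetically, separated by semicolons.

Asgeir 1/3; Eirik 1/12; Jorunn 1/3; Magnus 1/6; Vidar 1/12

No spouse, descendants, or parent survives, so the estate passes to Ragna's siblings per stirpes.
Half-blood siblings count for one-half the weight of whole-blood siblings at the initial division.
Dividing 1 in proportion to weights (total weight 3): Hallvard (weight 1/2) → 1/6; Jorunn (weight 1) → 1/3; Asgeir (weight 1) → 1/3; Magnus (weight 1/2) → 1/6.
Hallvard predeceased; the 1/6 allotted to Hallvard's branch passes to Hallvard's issue by representation.
Ylva's line is the sole branch at this level, so the full 1/6 passes to Ylva's issue by representation.
The 1/6 is divided into 2 equal shares of 1/12 among Vidar, Eirik.
Vidar is living and takes 1/12.
Eirik is living and takes 1/12.
Jorunn is living and takes 1/3.
Asgeir is living and takes 1/3.
Magnus is living and takes 1/6.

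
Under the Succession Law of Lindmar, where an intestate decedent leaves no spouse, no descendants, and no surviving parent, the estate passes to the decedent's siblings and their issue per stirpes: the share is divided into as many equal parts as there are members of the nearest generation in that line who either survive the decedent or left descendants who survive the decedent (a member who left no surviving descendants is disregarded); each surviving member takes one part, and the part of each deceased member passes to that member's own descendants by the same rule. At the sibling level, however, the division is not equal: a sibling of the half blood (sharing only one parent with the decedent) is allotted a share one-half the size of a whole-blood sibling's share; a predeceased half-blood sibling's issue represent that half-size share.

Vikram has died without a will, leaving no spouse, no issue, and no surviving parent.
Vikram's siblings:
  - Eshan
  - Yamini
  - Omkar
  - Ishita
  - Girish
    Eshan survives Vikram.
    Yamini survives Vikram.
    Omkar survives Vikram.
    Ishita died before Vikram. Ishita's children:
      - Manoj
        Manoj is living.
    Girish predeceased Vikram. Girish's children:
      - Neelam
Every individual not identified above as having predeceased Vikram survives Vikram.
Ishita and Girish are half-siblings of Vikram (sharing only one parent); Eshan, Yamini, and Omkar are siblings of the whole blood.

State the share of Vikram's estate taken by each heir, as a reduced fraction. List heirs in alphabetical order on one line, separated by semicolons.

Eshan 1/4; Manoj 1/8; Neelam 1/8; Omkar 1/4; Yamini 1/4

No spouse, descendants, or parent survives, so the estate passes to Vikram's siblings per stirpes.
Half-blood siblings count for one-half the weight of whole-blood siblings at the initial division.
Dividing 1 in proportion to weights (total weight 4): Eshan (weight 1) → 1/4; Yamini (weight 1) → 1/4; Omkar (weight 1) → 1/4; Ishita (weight 1/2) → 1/8; Girish (weight 1/2) → 1/8.
Eshan is living and takes 1/4.
Yamini is living and takes 1/4.
Omkar is living and takes 1/4.
Ishita predeceased; the 1/8 allotted to Ishita's branch passes to Ishita's issue by representation.
Manoj is the sole taker at this level and receives the full 1/8.
Girish predeceased; the 1/8 allotted to Girish's branch passes to Girish's issue by representation.
Neelam is the sole taker at this level and receives the full 1/8.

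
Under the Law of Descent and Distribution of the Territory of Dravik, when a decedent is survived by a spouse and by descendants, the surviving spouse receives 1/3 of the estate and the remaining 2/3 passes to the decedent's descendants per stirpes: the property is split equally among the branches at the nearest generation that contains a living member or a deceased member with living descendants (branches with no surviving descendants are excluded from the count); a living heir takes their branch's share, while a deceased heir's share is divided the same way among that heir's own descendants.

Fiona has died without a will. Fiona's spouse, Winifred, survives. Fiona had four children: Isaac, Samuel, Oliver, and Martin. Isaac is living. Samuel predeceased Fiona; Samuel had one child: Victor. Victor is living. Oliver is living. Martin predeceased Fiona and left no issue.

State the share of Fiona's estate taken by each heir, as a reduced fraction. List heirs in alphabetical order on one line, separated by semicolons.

Winifred, as surviving spouse, takes 1/3.
The remaining 2/3 passes to Fiona's descendants per stirpes.
Martin left no surviving issue, so that branch lapses and is disregarded.
The 2/3 is divided into 3 equal shares of 2/9 among Isaac, Samuel, Oliver.
Isaac is living and takes 2/9.
Samuel predeceased; the 2/9 allotted to Samuel's branch passes to Samuel's issue by representation.
Victor is the sole taker at this level and receives the full 2/9.
Oliver is living and takes 2/9.

Isaac 2/9; Oliver 2/9; Victor 2/9; Winifred 1/3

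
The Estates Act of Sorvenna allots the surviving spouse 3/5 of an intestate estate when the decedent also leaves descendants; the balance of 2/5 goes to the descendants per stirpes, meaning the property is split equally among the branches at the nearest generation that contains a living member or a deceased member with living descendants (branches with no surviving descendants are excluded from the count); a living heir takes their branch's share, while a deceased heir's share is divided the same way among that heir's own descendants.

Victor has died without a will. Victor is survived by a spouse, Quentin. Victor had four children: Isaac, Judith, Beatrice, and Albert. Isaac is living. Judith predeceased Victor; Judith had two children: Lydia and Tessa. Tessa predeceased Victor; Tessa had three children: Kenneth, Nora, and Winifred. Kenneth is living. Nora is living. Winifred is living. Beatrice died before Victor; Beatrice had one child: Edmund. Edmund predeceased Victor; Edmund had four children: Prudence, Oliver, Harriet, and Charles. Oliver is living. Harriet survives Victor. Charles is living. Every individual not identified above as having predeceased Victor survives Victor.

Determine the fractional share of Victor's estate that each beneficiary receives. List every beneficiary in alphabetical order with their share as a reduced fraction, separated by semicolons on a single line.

Quentin, as surviving spouse, takes 3/5.
The remaining 2/5 passes to Victor's descendants per stirpes.
The 2/5 is divided into 4 equal shares of 1/10 among Isaac, Judith, Beatrice, Albert.
Isaac is living and takes 1/10.
Judith predeceased; the 1/10 allotted to Judith's branch passes to Judith's issue by representation.
The 1/10 is divided into 2 equal shares of 1/20 among Lydia, Tessa.
Lydia is living and takes 1/20.
Tessa predeceased; the 1/20 allotted to Tessa's branch passes to Tessa's issue by representation.
The 1/20 is divided into 3 equal shares of 1/60 among Kenneth, Nora, Winifred.
Kenneth is living and takes 1/60.
Nora is living and takes 1/60.
Winifred is living and takes 1/60.
Beatrice predeceased; the 1/10 allotted to Beatrice's branch passes to Beatrice's issue by representation.
Edmund's line is the sole branch at this level, so the full 1/10 passes to Edmund's issue by representation.
The 1/10 is divided into 4 equal shares of 1/40 among Prudence, Oliver, Harriet, Charles.
Prudence is living and takes 1/40.
Oliver is living and takes 1/40.
Harriet is living and takes 1/40.
Charles is living and takes 1/40.
Albert is living and takes 1/10.

Albert 1/10; Charles 1/40; Harriet 1/40; Isaac 1/10; Kenneth 1/60; Lydia 1/20; Nora 1/60; Oliver 1/40; Prudence 1/40; Quentin 3/5; Winifred 1/60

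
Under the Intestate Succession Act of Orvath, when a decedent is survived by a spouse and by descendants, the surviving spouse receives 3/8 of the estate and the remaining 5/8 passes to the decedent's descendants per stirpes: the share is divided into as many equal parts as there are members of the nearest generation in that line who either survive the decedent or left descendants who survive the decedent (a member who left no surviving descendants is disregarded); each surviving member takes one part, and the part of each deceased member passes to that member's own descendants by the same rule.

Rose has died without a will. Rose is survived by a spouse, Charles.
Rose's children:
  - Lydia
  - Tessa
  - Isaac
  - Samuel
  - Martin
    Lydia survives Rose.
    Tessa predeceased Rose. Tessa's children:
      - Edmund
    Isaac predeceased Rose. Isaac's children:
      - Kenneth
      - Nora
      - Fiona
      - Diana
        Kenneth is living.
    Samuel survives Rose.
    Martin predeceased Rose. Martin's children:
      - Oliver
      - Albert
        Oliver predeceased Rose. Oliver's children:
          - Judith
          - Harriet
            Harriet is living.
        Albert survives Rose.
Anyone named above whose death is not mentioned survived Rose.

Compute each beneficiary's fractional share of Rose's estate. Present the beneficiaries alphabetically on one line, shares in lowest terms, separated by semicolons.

Albert 1/16; Charles 3/8; Diana 1/32; Edmund 1/8; Fiona 1/32; Harriet 1/32; Judith 1/32; Kenneth 1/32; Lydia 1/8; Nora 1/32; Samuel 1/8

Charles, as surviving spouse, takes 3/8.
The remaining 5/8 passes to Rose's descendants per stirpes.
The 5/8 is divided into 5 equal shares of 1/8 among Lydia, Tessa, Isaac, Samuel, Martin.
Lydia is living and takes 1/8.
Tessa predeceased; the 1/8 allotted to Tessa's branch passes to Tessa's issue by representation.
Edmund is the sole taker at this level and receives the full 1/8.
Isaac predeceased; the 1/8 allotted to Isaac's branch passes to Isaac's issue by representation.
The 1/8 is divided into 4 equal shares of 1/32 among Kenneth, Nora, Fiona, Diana.
Kenneth is living and takes 1/32.
Nora is living and takes 1/32.
Fiona is living and takes 1/32.
Diana is living and takes 1/32.
Samuel is living and takes 1/8.
Martin predeceased; the 1/8 allotted to Martin's branch passes to Martin's issue by representation.
The 1/8 is divided into 2 equal shares of 1/16 among Oliver, Albert.
Oliver predeceased; the 1/16 allotted to Oliver's branch passes to Oliver's issue by representation.
The 1/16 is divided into 2 equal shares of 1/32 among Judith, Harriet.
Judith is living and takes 1/32.
Harriet is living and takes 1/32.
Albert is living and takes 1/16.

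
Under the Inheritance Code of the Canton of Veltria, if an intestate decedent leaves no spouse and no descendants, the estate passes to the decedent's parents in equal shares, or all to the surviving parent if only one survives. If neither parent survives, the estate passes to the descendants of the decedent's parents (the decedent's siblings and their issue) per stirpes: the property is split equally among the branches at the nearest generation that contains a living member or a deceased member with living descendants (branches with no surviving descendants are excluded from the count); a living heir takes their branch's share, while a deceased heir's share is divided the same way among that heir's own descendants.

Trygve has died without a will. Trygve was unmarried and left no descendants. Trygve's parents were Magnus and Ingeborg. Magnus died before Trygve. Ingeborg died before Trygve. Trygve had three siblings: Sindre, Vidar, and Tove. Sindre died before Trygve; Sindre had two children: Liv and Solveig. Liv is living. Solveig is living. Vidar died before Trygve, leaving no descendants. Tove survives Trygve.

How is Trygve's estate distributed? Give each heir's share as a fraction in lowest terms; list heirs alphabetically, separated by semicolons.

Neither parent survives and there are no descendants, so the estate passes to Trygve's siblings and their issue per stirpes.
Vidar left no surviving issue, so that branch lapses and is disregarded.
The estate is divided into 2 equal shares of 1/2 among Sindre, Tove.
Sindre predeceased; the 1/2 allotted to Sindre's branch passes to Sindre's issue by representation.
The 1/2 is divided into 2 equal shares of 1/4 among Liv, Solveig.
Liv is living and takes 1/4.
Solveig is living and takes 1/4.
Tove is living and takes 1/2.

Liv 1/4; Solveig 1/4; Tove 1/2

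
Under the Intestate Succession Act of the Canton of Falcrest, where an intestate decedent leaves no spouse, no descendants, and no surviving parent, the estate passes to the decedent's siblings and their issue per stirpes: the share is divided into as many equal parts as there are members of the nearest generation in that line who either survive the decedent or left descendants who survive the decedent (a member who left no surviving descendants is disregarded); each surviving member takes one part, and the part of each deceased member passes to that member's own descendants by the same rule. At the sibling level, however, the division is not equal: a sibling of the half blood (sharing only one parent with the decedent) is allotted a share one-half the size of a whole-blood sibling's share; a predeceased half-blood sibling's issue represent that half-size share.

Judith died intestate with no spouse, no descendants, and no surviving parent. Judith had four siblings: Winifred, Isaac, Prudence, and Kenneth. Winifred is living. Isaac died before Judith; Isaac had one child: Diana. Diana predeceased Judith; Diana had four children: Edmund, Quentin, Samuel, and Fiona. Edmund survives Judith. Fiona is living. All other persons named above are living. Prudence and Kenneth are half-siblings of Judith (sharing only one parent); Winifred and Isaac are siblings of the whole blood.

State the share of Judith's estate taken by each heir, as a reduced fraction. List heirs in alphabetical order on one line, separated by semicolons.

Edmund 1/12; Fiona 1/12; Kenneth 1/6; Prudence 1/6; Quentin 1/12; Samuel 1/12; Winifred 1/3

No spouse, descendants, or parent survives, so the estate passes to Judith's siblings per stirpes.
Half-blood siblings count for one-half the weight of whole-blood siblings at the initial division.
Dividing 1 in proportion to weights (total weight 3): Winifred (weight 1) → 1/3; Isaac (weight 1) → 1/3; Prudence (weight 1/2) → 1/6; Kenneth (weight 1/2) → 1/6.
Winifred is living and takes 1/3.
Isaac predeceased; the 1/3 allotted to Isaac's branch passes to Isaac's issue by representation.
Diana's line is the sole branch at this level, so the full 1/3 passes to Diana's issue by representation.
The 1/3 is divided into 4 equal shares of 1/12 among Edmund, Quentin, Samuel, Fiona.
Edmund is living and takes 1/12.
Quentin is living and takes 1/12.
Samuel is living and takes 1/12.
Fiona is living and takes 1/12.
Prudence is living and takes 1/6.
Kenneth is living and takes 1/6.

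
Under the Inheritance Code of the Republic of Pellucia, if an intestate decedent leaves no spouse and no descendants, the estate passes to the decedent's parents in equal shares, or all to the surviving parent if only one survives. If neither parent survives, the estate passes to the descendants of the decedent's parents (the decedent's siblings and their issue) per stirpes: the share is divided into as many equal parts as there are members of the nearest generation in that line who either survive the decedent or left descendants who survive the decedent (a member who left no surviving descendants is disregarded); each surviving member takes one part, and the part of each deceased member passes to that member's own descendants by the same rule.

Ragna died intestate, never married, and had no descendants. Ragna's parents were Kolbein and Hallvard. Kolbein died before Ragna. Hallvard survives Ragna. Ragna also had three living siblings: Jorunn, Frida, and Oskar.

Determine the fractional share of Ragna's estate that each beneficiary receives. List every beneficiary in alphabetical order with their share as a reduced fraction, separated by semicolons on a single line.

Only one parent, Hallvard, survives, so Hallvard takes the entire estate. The siblings take nothing because a surviving parent has priority.

Hallvard 1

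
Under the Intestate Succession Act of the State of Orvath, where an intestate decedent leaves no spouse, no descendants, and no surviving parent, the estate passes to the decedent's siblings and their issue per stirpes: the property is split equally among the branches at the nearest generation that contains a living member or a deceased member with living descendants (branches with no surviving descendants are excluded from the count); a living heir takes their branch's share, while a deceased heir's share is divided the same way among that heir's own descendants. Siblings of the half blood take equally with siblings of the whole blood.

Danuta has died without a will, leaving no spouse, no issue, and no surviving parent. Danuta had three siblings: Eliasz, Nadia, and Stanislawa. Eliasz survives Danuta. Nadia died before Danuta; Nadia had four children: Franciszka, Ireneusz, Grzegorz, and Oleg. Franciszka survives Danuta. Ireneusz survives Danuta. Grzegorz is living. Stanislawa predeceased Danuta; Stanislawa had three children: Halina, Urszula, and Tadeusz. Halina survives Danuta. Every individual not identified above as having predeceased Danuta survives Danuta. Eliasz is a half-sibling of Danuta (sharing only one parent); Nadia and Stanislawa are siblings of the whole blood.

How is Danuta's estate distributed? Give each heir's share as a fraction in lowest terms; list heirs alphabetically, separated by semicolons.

Eliasz 1/3; Franciszka 1/12; Grzegorz 1/12; Halina 1/9; Ireneusz 1/12; Oleg 1/12; Tadeusz 1/9; Urszula 1/9

No spouse, descendants, or parent survives, so the estate passes to Danuta's siblings per stirpes.
Half-blood and whole-blood siblings take equally under the stated rule.
The estate is divided into 3 equal shares of 1/3 among Eliasz, Nadia, Stanislawa.
Eliasz is living and takes 1/3.
Nadia predeceased; the 1/3 allotted to Nadia's branch passes to Nadia's issue by representation.
The 1/3 is divided into 4 equal shares of 1/12 among Franciszka, Ireneusz, Grzegorz, Oleg.
Franciszka is living and takes 1/12.
Ireneusz is living and takes 1/12.
Grzegorz is living and takes 1/12.
Oleg is living and takes 1/12.
Stanislawa predeceased; the 1/3 allotted to Stanislawa's branch passes to Stanislawa's issue by representation.
The 1/3 is divided into 3 equal shares of 1/9 among Halina, Urszula, Tadeusz.
Halina is living and takes 1/9.
Urszula is living and takes 1/9.
Tadeusz is living and takes 1/9.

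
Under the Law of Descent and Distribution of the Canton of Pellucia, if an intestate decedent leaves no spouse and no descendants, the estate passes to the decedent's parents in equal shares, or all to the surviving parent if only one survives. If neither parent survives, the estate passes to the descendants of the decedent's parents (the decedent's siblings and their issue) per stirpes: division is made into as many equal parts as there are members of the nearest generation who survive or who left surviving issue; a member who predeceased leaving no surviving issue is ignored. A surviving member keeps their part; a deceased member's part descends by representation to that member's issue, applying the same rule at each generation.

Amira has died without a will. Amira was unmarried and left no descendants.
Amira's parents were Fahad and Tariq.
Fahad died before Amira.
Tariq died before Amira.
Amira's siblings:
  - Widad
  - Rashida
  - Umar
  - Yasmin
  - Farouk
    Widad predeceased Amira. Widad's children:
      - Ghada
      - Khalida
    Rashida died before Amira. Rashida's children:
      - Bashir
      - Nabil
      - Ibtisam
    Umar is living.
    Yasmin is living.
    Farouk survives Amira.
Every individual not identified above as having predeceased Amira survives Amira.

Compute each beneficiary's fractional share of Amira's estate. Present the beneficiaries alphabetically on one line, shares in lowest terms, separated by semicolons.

Bashir 1/15; Farouk 1/5; Ghada 1/10; Ibtisam 1/15; Khalida 1/10; Nabil 1/15; Umar 1/5; Yasmin 1/5

Neither parent survives and there are no descendants, so the estate passes to Amira's siblings and their issue per stirpes.
The estate is divided into 5 equal shares of 1/5 among Widad, Rashida, Umar, Yasmin, Farouk.
Widad predeceased; the 1/5 allotted to Widad's branch passes to Widad's issue by representation.
The 1/5 is divided into 2 equal shares of 1/10 among Ghada, Khalida.
Ghada is living and takes 1/10.
Khalida is living and takes 1/10.
Rashida predeceased; the 1/5 allotted to Rashida's branch passes to Rashida's issue by representation.
The 1/5 is divided into 3 equal shares of 1/15 among Bashir, Nabil, Ibtisam.
Bashir is living and takes 1/15.
Nabil is living and takes 1/15.
Ibtisam is living and takes 1/15.
Umar is living and takes 1/5.
Yasmin is living and takes 1/5.
Farouk is living and takes 1/5.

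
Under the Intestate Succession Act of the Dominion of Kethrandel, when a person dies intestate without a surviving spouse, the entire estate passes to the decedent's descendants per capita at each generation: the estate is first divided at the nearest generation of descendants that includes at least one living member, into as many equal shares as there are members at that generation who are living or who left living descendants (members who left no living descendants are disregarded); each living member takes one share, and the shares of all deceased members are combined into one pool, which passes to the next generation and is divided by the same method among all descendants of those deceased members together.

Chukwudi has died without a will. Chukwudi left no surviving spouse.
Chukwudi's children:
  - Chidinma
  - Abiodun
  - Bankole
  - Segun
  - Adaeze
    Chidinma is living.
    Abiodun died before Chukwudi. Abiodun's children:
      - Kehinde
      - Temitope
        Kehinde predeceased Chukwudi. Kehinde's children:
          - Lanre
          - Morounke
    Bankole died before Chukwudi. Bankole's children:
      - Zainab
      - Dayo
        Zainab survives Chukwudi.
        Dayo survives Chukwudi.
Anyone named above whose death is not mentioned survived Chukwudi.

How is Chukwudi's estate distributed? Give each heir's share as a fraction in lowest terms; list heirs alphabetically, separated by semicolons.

There is no surviving spouse, so the entire estate passes to Chukwudi's descendants per capita at each generation.
At generation 1 (Chidinma, Abiodun, Bankole, Segun, Adaeze) there are 5 shares of (1)/5 = 1/5 each.
Living: Chidinma, Segun, and Adaeze — each takes 1/5.
Deceased: Abiodun and Bankole. Their combined 2/5 is pooled and carried to generation 2.
At generation 2 (Kehinde, Temitope, Zainab, Dayo) there are 4 shares of (2/5)/4 = 1/10 each.
Living: Temitope, Zainab, and Dayo — each takes 1/10.
Deceased: Kehinde. That 1/10 share is carried to generation 3.
At generation 3 (Lanre, Morounke) there are 2 shares of (1/10)/2 = 1/20 each.
Living: Lanre and Morounke — each takes 1/20.

Adaeze 1/5; Chidinma 1/5; Dayo 1/10; Lanre 1/20; Morounke 1/20; Segun 1/5; Temitope 1/10; Zainab 1/10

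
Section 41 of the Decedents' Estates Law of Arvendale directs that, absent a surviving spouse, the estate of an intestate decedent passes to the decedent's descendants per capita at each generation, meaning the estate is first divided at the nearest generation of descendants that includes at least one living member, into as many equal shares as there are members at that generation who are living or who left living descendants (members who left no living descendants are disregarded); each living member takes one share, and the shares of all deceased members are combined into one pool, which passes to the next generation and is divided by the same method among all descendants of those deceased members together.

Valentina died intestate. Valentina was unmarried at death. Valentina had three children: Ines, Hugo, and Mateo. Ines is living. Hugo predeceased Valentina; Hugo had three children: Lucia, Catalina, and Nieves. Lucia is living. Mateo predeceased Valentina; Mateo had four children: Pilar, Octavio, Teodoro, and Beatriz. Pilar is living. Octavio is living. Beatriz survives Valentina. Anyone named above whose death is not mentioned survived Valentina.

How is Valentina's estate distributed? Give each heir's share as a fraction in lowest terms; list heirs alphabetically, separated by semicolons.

There is no surviving spouse, so the entire estate passes to Valentina's descendants per capita at each generation.
At generation 1 (Ines, Hugo, Mateo) there are 3 shares of (1)/3 = 1/3 each.
Living: Ines — each takes 1/3.
Deceased: Hugo and Mateo. Their combined 2/3 is pooled and carried to generation 2.
At generation 2 (Lucia, Catalina, Nieves, Pilar, Octavio, Teodoro, Beatriz) there are 7 shares of (2/3)/7 = 2/21 each.
Living: Lucia, Catalina, Nieves, Pilar, Octavio, Teodoro, and Beatriz — each takes 2/21.

Beatriz 2/21; Catalina 2/21; Ines 1/3; Lucia 2/21; Nieves 2/21; Octavio 2/21; Pilar 2/21; Teodoro 2/21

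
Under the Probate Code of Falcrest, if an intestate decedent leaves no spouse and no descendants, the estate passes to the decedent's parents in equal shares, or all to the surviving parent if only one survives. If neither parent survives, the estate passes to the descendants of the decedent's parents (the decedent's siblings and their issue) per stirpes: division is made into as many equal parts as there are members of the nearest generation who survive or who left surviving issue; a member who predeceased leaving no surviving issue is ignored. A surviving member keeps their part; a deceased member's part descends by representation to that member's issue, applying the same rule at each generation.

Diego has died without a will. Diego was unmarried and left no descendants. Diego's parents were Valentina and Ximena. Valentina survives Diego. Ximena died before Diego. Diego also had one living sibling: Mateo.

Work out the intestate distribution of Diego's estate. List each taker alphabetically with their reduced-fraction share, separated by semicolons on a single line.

Valentina 1

Only one parent, Valentina, survives, so Valentina takes the entire estate. The siblings take nothing because a surviving parent has priority.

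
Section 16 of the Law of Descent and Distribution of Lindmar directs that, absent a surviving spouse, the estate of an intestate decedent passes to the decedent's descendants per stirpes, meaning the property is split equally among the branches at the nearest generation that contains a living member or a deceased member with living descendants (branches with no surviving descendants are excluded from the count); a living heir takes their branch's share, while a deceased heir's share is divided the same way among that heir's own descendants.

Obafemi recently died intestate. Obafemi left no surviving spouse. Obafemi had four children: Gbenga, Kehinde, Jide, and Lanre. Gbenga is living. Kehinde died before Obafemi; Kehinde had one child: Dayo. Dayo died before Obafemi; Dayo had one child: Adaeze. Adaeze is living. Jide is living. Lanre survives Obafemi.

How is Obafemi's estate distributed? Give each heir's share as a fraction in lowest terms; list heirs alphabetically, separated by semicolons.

Adaeze 1/4; Gbenga 1/4; Jide 1/4; Lanre 1/4

There is no surviving spouse, so the entire estate passes to Obafemi's descendants per stirpes.
The estate is divided into 4 equal shares of 1/4 among Gbenga, Kehinde, Jide, Lanre.
Gbenga is living and takes 1/4.
Kehinde predeceased; the 1/4 allotted to Kehinde's branch passes to Kehinde's issue by representation.
Dayo's line is the sole branch at this level, so the full 1/4 passes to Dayo's issue by representation.
Adaeze is the sole taker at this level and receives the full 1/4.
Jide is living and takes 1/4.
Lanre is living and takes 1/4.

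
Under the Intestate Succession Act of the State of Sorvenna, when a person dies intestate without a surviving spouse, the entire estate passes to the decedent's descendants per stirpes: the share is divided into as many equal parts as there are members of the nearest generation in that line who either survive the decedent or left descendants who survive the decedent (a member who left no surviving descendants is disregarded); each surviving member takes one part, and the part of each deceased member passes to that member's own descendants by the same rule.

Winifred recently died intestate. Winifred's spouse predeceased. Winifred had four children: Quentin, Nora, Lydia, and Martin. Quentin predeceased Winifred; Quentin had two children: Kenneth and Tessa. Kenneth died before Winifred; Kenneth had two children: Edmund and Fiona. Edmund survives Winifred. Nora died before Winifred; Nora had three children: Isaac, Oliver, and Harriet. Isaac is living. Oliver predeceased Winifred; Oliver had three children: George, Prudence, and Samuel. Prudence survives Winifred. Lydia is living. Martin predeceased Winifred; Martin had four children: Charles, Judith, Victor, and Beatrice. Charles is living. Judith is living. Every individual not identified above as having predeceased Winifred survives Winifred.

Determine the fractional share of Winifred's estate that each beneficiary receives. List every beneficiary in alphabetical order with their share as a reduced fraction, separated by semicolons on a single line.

There is no surviving spouse, so the entire estate passes to Winifred's descendants per stirpes.
The estate is divided into 4 equal shares of 1/4 among Quentin, Nora, Lydia, Martin.
Quentin predeceased; the 1/4 allotted to Quentin's branch passes to Quentin's issue by representation.
The 1/4 is divided into 2 equal shares of 1/8 among Kenneth, Tessa.
Kenneth predeceased; the 1/8 allotted to Kenneth's branch passes to Kenneth's issue by representation.
The 1/8 is divided into 2 equal shares of 1/16 among Edmund, Fiona.
Edmund is living and takes 1/16.
Fiona is living and takes 1/16.
Tessa is living and takes 1/8.
Nora predeceased; the 1/4 allotted to Nora's branch passes to Nora's issue by representation.
The 1/4 is divided into 3 equal shares of 1/12 among Isaac, Oliver, Harriet.
Isaac is living and takes 1/12.
Oliver predeceased; the 1/12 allotted to Oliver's branch passes to Oliver's issue by representation.
The 1/12 is divided into 3 equal shares of 1/36 among George, Prudence, Samuel.
George is living and takes 1/36.
Prudence is living and takes 1/36.
Samuel is living and takes 1/36.
Harriet is living and takes 1/12.
Lydia is living and takes 1/4.
Martin predeceased; the 1/4 allotted to Martin's branch passes to Martin's issue by representation.
The 1/4 is divided into 4 equal shares of 1/16 among Charles, Judith, Victor, Beatrice.
Charles is living and takes 1/16.
Judith is living and takes 1/16.
Victor is living and takes 1/16.
Beatrice is living and takes 1/16.

Beatrice 1/16; Charles 1/16; Edmund 1/16; Fiona 1/16; George 1/36; Harriet 1/12; Isaac 1/12; Judith 1/16; Lydia 1/4; Prudence 1/36; Samuel 1/36; Tessa 1/8; Victor 1/16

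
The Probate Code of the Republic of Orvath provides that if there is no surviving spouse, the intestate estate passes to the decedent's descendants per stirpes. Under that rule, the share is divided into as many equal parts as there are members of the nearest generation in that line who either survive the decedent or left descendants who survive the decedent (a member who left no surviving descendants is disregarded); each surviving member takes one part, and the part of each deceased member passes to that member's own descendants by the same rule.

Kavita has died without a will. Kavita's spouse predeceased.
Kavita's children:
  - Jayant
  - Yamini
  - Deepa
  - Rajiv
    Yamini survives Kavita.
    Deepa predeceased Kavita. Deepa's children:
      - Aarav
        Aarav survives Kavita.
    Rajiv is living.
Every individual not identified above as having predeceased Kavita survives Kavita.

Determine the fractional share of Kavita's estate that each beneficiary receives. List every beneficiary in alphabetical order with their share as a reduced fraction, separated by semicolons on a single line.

Aarav 1/4; Jayant 1/4; Rajiv 1/4; Yamini 1/4

There is no surviving spouse, so the entire estate passes to Kavita's descendants per stirpes.
The estate is divided into 4 equal shares of 1/4 among Jayant, Yamini, Deepa, Rajiv.
Jayant is living and takes 1/4.
Yamini is living and takes 1/4.
Deepa predeceased; the 1/4 allotted to Deepa's branch passes to Deepa's issue by representation.
Aarav is the sole taker at this level and receives the full 1/4.
Rajiv is living and takes 1/4.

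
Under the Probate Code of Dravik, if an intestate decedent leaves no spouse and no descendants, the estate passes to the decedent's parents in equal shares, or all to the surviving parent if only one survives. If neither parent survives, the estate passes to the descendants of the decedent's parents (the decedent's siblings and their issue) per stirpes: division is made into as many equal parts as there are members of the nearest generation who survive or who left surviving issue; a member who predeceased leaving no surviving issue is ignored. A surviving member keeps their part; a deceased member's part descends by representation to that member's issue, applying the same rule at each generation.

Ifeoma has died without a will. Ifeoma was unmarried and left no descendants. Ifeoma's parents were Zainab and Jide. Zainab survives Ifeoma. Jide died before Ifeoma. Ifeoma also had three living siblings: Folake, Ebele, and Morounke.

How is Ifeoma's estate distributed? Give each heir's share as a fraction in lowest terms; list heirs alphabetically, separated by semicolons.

Zainab 1

Only one parent, Zainab, survives, so Zainab takes the entire estate. The siblings take nothing because a surviving parent has priority.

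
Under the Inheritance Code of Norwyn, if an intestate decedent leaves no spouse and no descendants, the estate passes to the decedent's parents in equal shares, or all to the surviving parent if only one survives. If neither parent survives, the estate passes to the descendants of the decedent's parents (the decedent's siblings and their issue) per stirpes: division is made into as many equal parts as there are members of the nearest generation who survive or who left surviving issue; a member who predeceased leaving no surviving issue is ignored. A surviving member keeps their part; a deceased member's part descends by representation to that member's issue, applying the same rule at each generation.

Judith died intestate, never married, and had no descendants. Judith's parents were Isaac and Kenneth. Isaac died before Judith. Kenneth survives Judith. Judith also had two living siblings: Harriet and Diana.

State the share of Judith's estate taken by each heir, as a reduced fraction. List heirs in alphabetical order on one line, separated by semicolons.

Kenneth 1

Only one parent, Kenneth, survives, so Kenneth takes the entire estate. The siblings take nothing because a surviving parent has priority.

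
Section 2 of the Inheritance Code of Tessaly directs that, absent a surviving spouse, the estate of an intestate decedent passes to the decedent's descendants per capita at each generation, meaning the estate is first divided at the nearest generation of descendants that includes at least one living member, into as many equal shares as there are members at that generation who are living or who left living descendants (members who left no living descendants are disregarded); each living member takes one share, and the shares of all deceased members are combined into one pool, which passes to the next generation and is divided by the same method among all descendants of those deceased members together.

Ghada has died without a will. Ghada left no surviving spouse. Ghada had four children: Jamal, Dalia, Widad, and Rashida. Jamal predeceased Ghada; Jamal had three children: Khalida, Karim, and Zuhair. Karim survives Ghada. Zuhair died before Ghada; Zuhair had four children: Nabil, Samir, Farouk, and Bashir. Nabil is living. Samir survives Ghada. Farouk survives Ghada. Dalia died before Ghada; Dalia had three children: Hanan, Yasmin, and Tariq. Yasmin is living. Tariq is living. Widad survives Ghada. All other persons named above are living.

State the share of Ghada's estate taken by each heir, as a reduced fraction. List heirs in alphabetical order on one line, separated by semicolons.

Bashir 1/48; Farouk 1/48; Hanan 1/12; Karim 1/12; Khalida 1/12; Nabil 1/48; Rashida 1/4; Samir 1/48; Tariq 1/12; Widad 1/4; Yasmin 1/12

There is no surviving spouse, so the entire estate passes to Ghada's descendants per capita at each generation.
At generation 1 (Jamal, Dalia, Widad, Rashida) there are 4 shares of (1)/4 = 1/4 each.
Living: Widad and Rashida — each takes 1/4.
Deceased: Jamal and Dalia. Their combined 1/2 is pooled and carried to generation 2.
At generation 2 (Khalida, Karim, Zuhair, Hanan, Yasmin, Tariq) there are 6 shares of (1/2)/6 = 1/12 each.
Living: Khalida, Karim, Hanan, Yasmin, and Tariq — each takes 1/12.
Deceased: Zuhair. That 1/12 share is carried to generation 3.
At generation 3 (Nabil, Samir, Farouk, Bashir) there are 4 shares of (1/12)/4 = 1/48 each.
Living: Nabil, Samir, Farouk, and Bashir — each takes 1/48.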